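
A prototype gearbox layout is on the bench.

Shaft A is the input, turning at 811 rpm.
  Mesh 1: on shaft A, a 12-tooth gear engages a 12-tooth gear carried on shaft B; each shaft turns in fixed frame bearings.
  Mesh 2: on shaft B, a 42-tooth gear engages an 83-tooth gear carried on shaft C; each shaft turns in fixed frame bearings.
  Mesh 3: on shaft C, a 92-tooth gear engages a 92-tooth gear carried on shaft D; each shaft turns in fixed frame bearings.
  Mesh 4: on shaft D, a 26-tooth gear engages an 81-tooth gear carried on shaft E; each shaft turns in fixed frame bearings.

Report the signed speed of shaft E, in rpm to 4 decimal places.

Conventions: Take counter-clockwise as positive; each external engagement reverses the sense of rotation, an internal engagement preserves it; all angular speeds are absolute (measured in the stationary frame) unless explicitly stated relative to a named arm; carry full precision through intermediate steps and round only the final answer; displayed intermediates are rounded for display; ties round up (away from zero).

topology: fixed-axis compound train — 4 meshes, A→E
mesh 1 [12T→12T]: ω = 811.0000×12/12 = 811.0000 rpm, sense flips to −
mesh 2 [42T→83T]: ω = 811.0000×42/83 = 410.3855 rpm, sense flips to +
mesh 3 [92T→92T]: ω = 410.3855×92/92 = 410.3855 rpm, sense flips to −
mesh 4 [26T→81T]: ω = 410.3855×26/81 = 131.7287 rpm, sense flips to +
signed output speed = +131.7287 rpm

+131.7287 rpm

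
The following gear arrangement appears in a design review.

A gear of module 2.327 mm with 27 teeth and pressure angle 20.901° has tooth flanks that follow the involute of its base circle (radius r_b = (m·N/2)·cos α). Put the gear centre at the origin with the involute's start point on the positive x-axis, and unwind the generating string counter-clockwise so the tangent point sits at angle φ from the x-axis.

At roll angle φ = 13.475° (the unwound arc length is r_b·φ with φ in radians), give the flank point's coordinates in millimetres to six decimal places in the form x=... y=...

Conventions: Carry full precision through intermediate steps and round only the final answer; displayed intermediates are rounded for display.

class = single-mesh tooth geometry [base-circle involute, m = 2.327, 27T]
pitch radius r_p = m·N/2 = 2.327·27/2 = 31.414500
base radius r_b = r_p·cos α = 31.414500·cos 20.901° = 29.347371
roll angle φ = 13.475° = 0.23518312 rad
x = r_b·(cos φ + φ·sin φ) = 30.147800
y = r_b·(sin φ − φ·cos φ) = 0.126550

x=30.147800 y=0.126550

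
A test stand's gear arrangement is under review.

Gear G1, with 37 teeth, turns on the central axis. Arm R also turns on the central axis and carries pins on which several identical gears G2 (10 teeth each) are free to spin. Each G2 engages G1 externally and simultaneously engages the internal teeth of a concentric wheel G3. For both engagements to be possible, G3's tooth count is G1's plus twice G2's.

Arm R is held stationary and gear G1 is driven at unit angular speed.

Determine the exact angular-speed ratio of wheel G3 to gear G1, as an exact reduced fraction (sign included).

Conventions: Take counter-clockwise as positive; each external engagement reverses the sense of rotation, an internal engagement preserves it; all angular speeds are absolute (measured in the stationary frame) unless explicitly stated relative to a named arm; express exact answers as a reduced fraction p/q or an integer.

-37/57

topology: planetary set — G1 37T / G2 10T / G3 57T, arm = carrier (Willis)
ring teeth: 37 + 2·10 = 57
37(ω_sun−ω_arm) = −57(ω_ring−ω_arm),  ω_arm = 0, ω_sun = 1
ω_ring = 0 − (37/57)(1−0) = -37/57
ω_out/ω_in = -37/57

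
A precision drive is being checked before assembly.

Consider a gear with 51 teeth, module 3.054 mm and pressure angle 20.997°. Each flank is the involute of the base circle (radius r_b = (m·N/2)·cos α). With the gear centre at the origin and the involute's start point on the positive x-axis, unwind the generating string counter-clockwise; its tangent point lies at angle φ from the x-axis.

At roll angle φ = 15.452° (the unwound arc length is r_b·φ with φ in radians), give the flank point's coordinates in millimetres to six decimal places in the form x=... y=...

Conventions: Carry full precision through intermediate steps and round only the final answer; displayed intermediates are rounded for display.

x=75.302036 y=0.471925

class = single-mesh tooth geometry [base-circle involute, m = 3.054, 51T]
pitch radius r_p = m·N/2 = 3.054·51/2 = 77.877000
base radius r_b = r_p·cos α = 77.877000·cos 20.997° = 72.705904
roll angle φ = 15.452° = 0.26968828 rad
x = r_b·(cos φ + φ·sin φ) = 75.302036
y = r_b·(sin φ − φ·cos φ) = 0.471925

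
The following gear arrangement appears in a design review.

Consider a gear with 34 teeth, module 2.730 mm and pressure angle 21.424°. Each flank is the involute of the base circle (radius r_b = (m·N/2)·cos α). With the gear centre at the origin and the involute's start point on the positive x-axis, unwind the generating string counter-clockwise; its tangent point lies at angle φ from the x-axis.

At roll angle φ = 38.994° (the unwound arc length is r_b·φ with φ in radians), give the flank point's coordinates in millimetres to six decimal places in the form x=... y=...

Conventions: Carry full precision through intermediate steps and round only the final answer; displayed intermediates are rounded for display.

class = single-mesh tooth geometry [base-circle involute, m = 2.730, 34T]
pitch radius r_p = m·N/2 = 2.730·34/2 = 46.410000
base radius r_b = r_p·cos α = 46.410000·cos 21.424° = 43.203203
roll angle φ = 38.994° = 0.68057369 rad
x = r_b·(cos φ + φ·sin φ) = 52.079533
y = r_b·(sin φ − φ·cos φ) = 4.332809

x=52.079533 y=4.332809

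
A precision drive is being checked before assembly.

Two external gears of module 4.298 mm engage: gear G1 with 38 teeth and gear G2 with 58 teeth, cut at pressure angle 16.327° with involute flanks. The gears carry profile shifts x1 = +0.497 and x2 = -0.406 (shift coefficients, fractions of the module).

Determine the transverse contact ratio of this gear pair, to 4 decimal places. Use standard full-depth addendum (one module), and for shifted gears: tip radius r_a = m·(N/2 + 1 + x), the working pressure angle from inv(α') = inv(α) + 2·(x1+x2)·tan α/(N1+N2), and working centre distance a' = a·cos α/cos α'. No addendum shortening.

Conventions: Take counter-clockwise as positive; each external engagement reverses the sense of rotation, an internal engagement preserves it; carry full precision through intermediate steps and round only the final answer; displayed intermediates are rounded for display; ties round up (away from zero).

1.8625

class = single-mesh tooth geometry [involute pair 38T × 58T, m = 4.298]
base radii: r_b1 = 78.368810, r_b2 = 119.615553
tip radii: r_a1 = 88.096106, r_a2 = 127.195012
inv(α') = inv(16.327°) + 2·(+0.497-0.406)·tan α/(38+58) = 0.00852751  ⇒  α' = 16.68925°
a' = a·cos α / cos α' = 206.3040·cos 16.327°/cos 16.68925° = 206.690928
action lengths: √(r_a1²−r_b1²) = 40.239949, √(r_a2²−r_b2²) = 43.251481
base pitch p_b = π·m·cos α = 12.958046
CR = (40.239949 + 43.251481 − 206.690928·sin 16.68925°)/12.958046 = 1.862455
contact ratio ≈ 1.8625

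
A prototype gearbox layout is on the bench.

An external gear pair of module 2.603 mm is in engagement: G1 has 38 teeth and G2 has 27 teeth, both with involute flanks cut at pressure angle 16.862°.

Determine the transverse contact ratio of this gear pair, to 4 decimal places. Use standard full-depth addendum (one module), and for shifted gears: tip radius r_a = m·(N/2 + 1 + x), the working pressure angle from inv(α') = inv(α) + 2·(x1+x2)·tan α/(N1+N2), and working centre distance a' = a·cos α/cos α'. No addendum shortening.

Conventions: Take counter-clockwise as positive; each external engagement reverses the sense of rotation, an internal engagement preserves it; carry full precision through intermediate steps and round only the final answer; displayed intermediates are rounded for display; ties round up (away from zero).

1.8243

class = single-mesh tooth geometry [involute pair 38T × 27T, m = 2.603]
base radii: r_b1 = 47.330654, r_b2 = 33.629675
tip radii: r_a1 = 52.060000, r_a2 = 37.743500
no profile shift: α' = α, a' = a
action lengths: √(r_a1²−r_b1²) = 21.680700, √(r_a2²−r_b2²) = 17.135248
base pitch p_b = π·m·cos α = 7.825981
CR = (21.680700 + 17.135248 − 84.597500·sin 16.86200°)/7.825981 = 1.824303
contact ratio ≈ 1.8243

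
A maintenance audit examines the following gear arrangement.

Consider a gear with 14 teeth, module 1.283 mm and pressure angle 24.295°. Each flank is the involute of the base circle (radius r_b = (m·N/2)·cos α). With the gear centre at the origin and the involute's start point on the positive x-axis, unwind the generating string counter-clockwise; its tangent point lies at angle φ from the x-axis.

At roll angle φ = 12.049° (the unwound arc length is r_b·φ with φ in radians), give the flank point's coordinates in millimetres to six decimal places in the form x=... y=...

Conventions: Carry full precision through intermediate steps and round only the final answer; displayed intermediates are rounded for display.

x=8.364639 y=0.025264

single-mesh involute tooth geometry (14T wheel at module 1.283)
pitch radius r_p = m·N/2 = 1.283·14/2 = 8.981000
base radius r_b = r_p·cos α = 8.981000·cos 24.295° = 8.185635
roll angle φ = 12.049° = 0.21029472 rad
x = r_b·(cos φ + φ·sin φ) = 8.364639
y = r_b·(sin φ − φ·cos φ) = 0.025264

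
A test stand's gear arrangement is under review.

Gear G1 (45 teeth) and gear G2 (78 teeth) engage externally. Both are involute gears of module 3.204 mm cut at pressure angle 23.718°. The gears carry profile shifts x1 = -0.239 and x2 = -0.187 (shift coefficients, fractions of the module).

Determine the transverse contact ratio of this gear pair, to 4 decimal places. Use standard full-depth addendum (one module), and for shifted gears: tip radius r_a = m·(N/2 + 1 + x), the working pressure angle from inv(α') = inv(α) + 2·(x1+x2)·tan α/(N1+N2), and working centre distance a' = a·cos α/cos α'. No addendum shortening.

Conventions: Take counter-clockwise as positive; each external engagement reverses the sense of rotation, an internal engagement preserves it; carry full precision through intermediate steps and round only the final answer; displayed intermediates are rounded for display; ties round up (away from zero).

topology: single-mesh involute geometry — m = 3.204, 45T/78T pair
base radii: r_b1 = 66.001010, r_b2 = 114.401750
tip radii: r_a1 = 74.528244, r_a2 = 127.560852
inv(α') = inv(23.718°) + 2·(-0.239-0.187)·tan α/(45+78) = 0.02234360  ⇒  α' = 22.77318°
a' = a·cos α / cos α' = 197.0460·cos 23.718°/cos 22.77318° = 195.655161
action lengths: √(r_a1²−r_b1²) = 34.616843, √(r_a2²−r_b2²) = 56.427037
base pitch p_b = π·m·cos α = 9.215479
CR = (34.616843 + 56.427037 − 195.655161·sin 22.77318°)/9.215479 = 1.661217
contact ratio ≈ 1.6612

1.6612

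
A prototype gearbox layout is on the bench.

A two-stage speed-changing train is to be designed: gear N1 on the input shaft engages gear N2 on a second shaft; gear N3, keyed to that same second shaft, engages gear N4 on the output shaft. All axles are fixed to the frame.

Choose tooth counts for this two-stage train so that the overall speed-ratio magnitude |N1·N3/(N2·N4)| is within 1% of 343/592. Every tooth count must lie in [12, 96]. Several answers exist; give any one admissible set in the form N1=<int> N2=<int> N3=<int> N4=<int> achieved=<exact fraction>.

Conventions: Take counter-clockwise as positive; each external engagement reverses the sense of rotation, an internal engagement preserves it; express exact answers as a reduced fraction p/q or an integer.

N1=14 N2=16 N3=49 N4=74 achieved=343/592

topology: fixed-axis compound train — 2 stages, target 343/592
target = 343/592 in lowest terms: an exact hit needs N1·N3 = k·343 and N2·N4 = k·592 for one integer k, every count in [12, 96]; additionally prefer no 1:1 stage (N1 ≠ N2, N3 ≠ N4)
k = 1: no 1:1-free in-range split of k·343 and k·592 into factor pairs; take k = 2
k = 2: N1·N3 = 686 = 14·49, N2·N4 = 1184 = 16·74
achieved = 14·49/(16·74) = 343/592; |achieved − target| = 0 ≤ 343/59200 ✓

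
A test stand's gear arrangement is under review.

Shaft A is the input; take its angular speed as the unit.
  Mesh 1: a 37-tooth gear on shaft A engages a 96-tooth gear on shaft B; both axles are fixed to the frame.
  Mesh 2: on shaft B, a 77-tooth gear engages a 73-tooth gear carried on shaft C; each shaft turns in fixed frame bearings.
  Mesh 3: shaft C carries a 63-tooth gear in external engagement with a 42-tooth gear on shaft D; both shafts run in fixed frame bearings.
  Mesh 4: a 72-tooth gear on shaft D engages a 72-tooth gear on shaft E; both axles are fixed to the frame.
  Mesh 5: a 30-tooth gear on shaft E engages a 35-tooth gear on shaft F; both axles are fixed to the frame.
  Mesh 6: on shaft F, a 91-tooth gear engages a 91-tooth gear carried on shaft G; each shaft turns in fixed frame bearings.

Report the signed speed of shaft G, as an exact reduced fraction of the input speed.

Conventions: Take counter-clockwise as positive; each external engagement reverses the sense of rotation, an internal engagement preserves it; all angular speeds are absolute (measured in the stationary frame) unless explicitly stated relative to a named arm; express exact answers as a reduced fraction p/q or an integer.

1221/2336

6-mesh fixed-axis compound train (all bearings frame-fixed)
mesh 1 [37T→96T]: |ω|/ω_in = 1×37/96 = 37/96, sense flips to −
mesh 2 [77T→73T]: |ω|/ω_in = (37/96)×77/73 = 2849/7008, sense flips to +
mesh 3 [63T→42T]: |ω|/ω_in = (2849/7008)×63/42 = 2849/4672, sense flips to −
mesh 4 [72T→72T]: |ω|/ω_in = (2849/4672)×72/72 = 2849/4672, sense flips to +
mesh 5 [30T→35T]: |ω|/ω_in = (2849/4672)×30/35 = 1221/2336, sense flips to −
mesh 6 [91T→91T]: |ω|/ω_in = (1221/2336)×91/91 = 1221/2336, sense flips to +
signed output speed (× input speed) = 1221/2336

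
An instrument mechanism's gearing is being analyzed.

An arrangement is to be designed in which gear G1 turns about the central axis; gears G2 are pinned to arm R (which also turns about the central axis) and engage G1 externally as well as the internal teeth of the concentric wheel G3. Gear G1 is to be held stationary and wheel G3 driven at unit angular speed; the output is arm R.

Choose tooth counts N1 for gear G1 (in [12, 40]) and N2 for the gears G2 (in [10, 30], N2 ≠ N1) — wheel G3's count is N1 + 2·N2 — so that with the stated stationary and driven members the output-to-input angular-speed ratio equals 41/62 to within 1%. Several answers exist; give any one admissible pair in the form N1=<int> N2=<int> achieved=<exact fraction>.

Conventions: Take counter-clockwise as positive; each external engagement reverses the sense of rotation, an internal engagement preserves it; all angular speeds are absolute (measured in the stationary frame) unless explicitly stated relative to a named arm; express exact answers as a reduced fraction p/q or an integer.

design class (target 41/62): planetary set
Willis with ω_sun = 0: ω_arm/ω_ring = N3/(N1+N3); set equal to 41/62  ⇒  N3/N1 = (41/62)/(1 − 41/62) = 41/21
N3 = N1 + 2·N2  ⇒  N2/N1 = (N3/N1 − 1)/2 = (41/21 − 1)/2 = 10/21
smallest multiple with N1 ≥ 12 and N2 ≥ 10: k = 1  ⇒  N1 = 1·21 = 21, N2 = 1·10 = 10 (N1 ≤ 40, N2 ≤ 30, N2 ≠ N1 ✓), N3 = 21 + 2·10 = 41
check: N3/(N1+N3) with N1 = 21, N3 = 41 gives 41/62; |achieved − target| = 0 ≤ 41/6200 ✓

N1=21 N2=10 achieved=41/62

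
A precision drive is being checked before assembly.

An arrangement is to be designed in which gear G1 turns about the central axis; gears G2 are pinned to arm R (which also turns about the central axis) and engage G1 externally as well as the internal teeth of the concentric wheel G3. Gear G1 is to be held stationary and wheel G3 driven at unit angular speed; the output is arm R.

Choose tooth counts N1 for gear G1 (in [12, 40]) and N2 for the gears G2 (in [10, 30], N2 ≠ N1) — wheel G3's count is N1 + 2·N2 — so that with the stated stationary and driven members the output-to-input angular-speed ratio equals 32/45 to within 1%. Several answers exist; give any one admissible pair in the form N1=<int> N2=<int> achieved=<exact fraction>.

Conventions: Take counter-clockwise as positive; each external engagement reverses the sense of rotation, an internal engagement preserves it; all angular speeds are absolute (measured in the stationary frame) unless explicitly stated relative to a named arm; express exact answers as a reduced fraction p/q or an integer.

N1=26 N2=19 achieved=32/45

planetary set to be sized for 32/45 (Willis relation)
Willis with ω_sun = 0: ω_arm/ω_ring = N3/(N1+N3); set equal to 32/45  ⇒  N3/N1 = (32/45)/(1 − 32/45) = 32/13
N3 = N1 + 2·N2  ⇒  N2/N1 = (N3/N1 − 1)/2 = (32/13 − 1)/2 = 19/26
smallest multiple with N1 ≥ 12 and N2 ≥ 10: k = 1  ⇒  N1 = 1·26 = 26, N2 = 1·19 = 19 (N1 ≤ 40, N2 ≤ 30, N2 ≠ N1 ✓), N3 = 26 + 2·19 = 64
check: N3/(N1+N3) with N1 = 26, N3 = 64 gives 32/45; |achieved − target| = 0 ≤ 8/1125 ✓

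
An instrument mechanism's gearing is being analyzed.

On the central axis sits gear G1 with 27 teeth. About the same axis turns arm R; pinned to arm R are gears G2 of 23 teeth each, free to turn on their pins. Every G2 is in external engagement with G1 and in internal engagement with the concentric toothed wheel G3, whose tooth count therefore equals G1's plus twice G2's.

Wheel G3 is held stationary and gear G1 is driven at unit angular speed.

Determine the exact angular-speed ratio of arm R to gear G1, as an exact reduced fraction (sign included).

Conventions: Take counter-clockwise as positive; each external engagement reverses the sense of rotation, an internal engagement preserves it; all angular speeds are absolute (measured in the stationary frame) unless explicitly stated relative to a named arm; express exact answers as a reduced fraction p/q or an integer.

27/100

class = planetary set [G3 = 27+2·23 = 73; Willis about the carrier]
ring teeth: 27 + 2·23 = 73
27(ω_sun−ω_arm) = −73(ω_ring−ω_arm),  ω_ring = 0, ω_sun = 1
27(1−ω_arm) = −73(0−ω_arm)  ⇒  100·ω_arm = 27  ⇒  ω_arm = 27/100
ω_out/ω_in = 27/100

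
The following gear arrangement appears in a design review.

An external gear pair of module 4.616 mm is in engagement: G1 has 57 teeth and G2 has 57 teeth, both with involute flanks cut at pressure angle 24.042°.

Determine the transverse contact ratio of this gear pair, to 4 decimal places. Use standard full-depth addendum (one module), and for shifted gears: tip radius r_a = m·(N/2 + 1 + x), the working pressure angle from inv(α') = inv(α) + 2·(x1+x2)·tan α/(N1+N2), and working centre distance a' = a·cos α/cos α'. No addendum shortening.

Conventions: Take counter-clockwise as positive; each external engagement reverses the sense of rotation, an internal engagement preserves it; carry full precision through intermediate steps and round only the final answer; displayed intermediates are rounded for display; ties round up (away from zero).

1.5857

class = single-mesh tooth geometry [involute pair 57T × 57T, m = 4.616]
base radii: r_b1 = 120.143130, r_b2 = 120.143130
tip radii: r_a1 = 136.172000, r_a2 = 136.172000
no profile shift: α' = α, a' = a
action lengths: √(r_a1²−r_b1²) = 64.097129, √(r_a2²−r_b2²) = 64.097129
base pitch p_b = π·m·cos α = 13.243536
CR = (64.097129 + 64.097129 − 263.112000·sin 24.04200°)/13.243536 = 1.585739
contact ratio ≈ 1.5857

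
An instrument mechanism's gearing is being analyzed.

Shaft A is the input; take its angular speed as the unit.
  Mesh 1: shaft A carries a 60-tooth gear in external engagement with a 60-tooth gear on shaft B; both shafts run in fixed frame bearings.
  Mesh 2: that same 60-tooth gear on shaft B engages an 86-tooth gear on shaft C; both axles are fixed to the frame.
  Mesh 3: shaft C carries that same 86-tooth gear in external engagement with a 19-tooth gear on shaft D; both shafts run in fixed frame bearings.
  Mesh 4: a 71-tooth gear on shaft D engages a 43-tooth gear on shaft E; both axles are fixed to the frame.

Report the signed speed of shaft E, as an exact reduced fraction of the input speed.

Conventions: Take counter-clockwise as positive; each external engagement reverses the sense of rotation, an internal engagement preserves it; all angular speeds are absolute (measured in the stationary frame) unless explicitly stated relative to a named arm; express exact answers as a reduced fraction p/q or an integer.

4260/817

4-mesh fixed-axis compound train (all bearings frame-fixed)
mesh 1 [60T→60T]: |ω|/ω_in = 1×60/60 = 1, sense flips to −
mesh 2 [60T→86T]: |ω|/ω_in = 1×60/86 = 30/43, sense flips to +
mesh 3 [86T→19T]: |ω|/ω_in = (30/43)×86/19 = 60/19, sense flips to −
mesh 4 [71T→43T]: |ω|/ω_in = (60/19)×71/43 = 4260/817, sense flips to +
signed output speed (× input speed) = 4260/817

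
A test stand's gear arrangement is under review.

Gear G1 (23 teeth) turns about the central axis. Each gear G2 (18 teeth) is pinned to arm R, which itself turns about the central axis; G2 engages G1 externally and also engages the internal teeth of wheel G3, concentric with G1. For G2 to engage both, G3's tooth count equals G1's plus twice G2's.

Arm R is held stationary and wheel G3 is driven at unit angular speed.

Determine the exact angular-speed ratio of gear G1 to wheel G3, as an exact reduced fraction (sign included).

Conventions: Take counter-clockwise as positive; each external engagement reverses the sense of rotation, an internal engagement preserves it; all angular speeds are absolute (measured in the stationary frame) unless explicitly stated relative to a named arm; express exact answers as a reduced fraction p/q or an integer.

class = planetary set [G3 = 23+2·18 = 59; Willis about the carrier]
ring teeth: 23 + 2·18 = 59
23(ω_sun−ω_arm) = −59(ω_ring−ω_arm),  ω_arm = 0, ω_ring = 1
ω_sun = 0 − (59/23)(1−0) = -59/23
ω_out/ω_in = -59/23

-59/23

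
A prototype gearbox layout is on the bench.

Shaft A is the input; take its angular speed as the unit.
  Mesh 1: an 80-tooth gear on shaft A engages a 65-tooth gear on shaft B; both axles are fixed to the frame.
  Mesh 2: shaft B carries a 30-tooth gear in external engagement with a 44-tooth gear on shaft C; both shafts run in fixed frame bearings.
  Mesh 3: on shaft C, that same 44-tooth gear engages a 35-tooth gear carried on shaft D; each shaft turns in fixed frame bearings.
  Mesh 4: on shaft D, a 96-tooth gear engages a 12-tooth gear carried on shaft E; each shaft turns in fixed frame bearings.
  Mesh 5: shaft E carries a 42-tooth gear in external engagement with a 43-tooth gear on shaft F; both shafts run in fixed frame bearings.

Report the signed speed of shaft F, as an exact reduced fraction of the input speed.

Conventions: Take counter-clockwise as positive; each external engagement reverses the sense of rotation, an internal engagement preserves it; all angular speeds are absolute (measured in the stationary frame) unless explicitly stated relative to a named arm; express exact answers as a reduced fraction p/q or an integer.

5-mesh fixed-axis compound train (all bearings frame-fixed)
mesh 1 [80T→65T]: |ω|/ω_in = 1×80/65 = 16/13, sense flips to −
mesh 2 [30T→44T]: |ω|/ω_in = (16/13)×30/44 = 120/143, sense flips to +
mesh 3 [44T→35T]: |ω|/ω_in = (120/143)×44/35 = 96/91, sense flips to −
mesh 4 [96T→12T]: |ω|/ω_in = (96/91)×96/12 = 768/91, sense flips to +
mesh 5 [42T→43T]: |ω|/ω_in = (768/91)×42/43 = 4608/559, sense flips to −
signed output speed (× input speed) = -4608/559

-4608/559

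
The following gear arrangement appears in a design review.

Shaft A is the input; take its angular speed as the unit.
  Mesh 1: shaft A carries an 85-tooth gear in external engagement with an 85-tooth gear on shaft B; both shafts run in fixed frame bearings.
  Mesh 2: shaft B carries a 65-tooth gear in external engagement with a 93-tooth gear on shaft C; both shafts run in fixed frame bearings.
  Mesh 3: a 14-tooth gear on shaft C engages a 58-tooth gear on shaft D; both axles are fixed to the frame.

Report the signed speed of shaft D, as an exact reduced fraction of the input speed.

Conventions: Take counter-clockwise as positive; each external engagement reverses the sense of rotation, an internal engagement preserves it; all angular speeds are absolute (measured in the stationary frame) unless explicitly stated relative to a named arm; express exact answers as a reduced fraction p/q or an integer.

-455/2697

3-mesh fixed-axis compound train (all bearings frame-fixed)
mesh 1 [85T→85T]: |ω|/ω_in = 1×85/85 = 1, sense flips to −
mesh 2 [65T→93T]: |ω|/ω_in = 1×65/93 = 65/93, sense flips to +
mesh 3 [14T→58T]: |ω|/ω_in = (65/93)×14/58 = 455/2697, sense flips to −
signed output speed (× input speed) = -455/2697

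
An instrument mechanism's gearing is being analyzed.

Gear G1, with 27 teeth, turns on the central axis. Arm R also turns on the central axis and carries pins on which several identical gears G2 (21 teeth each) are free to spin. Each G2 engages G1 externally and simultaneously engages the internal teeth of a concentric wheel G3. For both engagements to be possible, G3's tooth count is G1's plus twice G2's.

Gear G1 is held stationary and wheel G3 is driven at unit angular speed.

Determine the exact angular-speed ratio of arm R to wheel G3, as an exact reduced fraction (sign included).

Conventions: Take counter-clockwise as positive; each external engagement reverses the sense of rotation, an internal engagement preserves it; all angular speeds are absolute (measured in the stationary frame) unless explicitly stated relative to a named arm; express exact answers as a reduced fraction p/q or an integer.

23/32

topology: planetary set — G1 27T / G2 21T / G3 69T, arm = carrier (Willis)
ring teeth: 27 + 2·21 = 69
27(ω_sun−ω_arm) = −69(ω_ring−ω_arm),  ω_sun = 0, ω_ring = 1
27(0−ω_arm) = −69(1−ω_arm)  ⇒  96·ω_arm = 69  ⇒  ω_arm = 23/32
ω_out/ω_in = 23/32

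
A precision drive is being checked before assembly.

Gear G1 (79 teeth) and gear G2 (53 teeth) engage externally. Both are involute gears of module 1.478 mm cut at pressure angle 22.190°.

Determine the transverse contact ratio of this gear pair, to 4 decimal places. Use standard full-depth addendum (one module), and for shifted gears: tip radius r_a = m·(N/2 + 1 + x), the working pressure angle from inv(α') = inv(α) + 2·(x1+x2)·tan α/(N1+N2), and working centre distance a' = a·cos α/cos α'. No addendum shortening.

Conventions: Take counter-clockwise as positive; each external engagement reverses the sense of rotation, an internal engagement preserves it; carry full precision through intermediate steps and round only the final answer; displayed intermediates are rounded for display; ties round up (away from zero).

single-mesh involute tooth geometry (79T engaging 53T at module 1.478)
base radii: r_b1 = 54.057100, r_b2 = 36.266156
tip radii: r_a1 = 59.859000, r_a2 = 40.645000
no profile shift: α' = α, a' = a
action lengths: √(r_a1²−r_b1²) = 25.708556, √(r_a2²−r_b2²) = 18.351621
base pitch p_b = π·m·cos α = 4.299377
CR = (25.708556 + 18.351621 − 97.548000·sin 22.19000°)/4.299377 = 1.678924
contact ratio ≈ 1.6789

1.6789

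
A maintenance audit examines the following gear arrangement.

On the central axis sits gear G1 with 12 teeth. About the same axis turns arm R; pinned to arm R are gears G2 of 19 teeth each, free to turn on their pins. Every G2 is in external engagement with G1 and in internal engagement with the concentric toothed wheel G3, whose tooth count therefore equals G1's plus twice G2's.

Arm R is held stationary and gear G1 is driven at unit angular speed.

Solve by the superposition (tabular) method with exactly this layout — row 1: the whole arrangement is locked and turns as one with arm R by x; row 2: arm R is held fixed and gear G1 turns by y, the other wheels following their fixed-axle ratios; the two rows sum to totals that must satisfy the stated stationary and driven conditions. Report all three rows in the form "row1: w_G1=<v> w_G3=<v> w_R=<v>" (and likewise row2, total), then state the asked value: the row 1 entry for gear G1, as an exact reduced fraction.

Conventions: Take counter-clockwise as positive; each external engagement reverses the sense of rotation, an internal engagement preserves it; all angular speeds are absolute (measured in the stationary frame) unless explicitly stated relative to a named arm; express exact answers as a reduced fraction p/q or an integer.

planetary set (12T centre, 19T on arm, 50T internal) — Willis relation
row 1 (train locked, turned with arm): all members turn x
row 2 — arm fixed, fixed-axis ratios: sun y, ring −(12/50)·y, arm 0
boundary: total ω_arm = x = 0 and total ω_sun = x + y = 1  ⇒  y = 1, x = 0
row 2 ring = −(12/50)·1 = -6/25
totals (row 1 + row 2): sun 0 + 1 = 1, ring 0 + (-6/25) = -6/25, arm 0 + 0 = 0
asked cell (row1, sun) = 0

row1: w_G1=0 w_G3=0 w_R=0
row2: w_G1=1 w_G3=-6/25 w_R=0
total: w_G1=1 w_G3=-6/25 w_R=0
asked value: 0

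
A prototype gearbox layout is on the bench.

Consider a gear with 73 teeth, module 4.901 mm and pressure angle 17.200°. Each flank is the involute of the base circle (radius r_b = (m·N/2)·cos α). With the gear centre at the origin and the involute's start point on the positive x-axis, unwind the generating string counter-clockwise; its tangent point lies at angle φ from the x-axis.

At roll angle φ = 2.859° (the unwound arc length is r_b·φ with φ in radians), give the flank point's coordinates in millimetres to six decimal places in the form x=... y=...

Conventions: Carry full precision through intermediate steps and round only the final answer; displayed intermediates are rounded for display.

topology: single-mesh involute geometry — m = 4.901, N = 73
pitch radius r_p = m·N/2 = 4.901·73/2 = 178.886500
base radius r_b = r_p·cos α = 178.886500·cos 17.200° = 170.886403
roll angle φ = 2.859° = 0.04989896 rad
x = r_b·(cos φ + φ·sin φ) = 171.099016
y = r_b·(sin φ − φ·cos φ) = 0.007075

x=171.099016 y=0.007075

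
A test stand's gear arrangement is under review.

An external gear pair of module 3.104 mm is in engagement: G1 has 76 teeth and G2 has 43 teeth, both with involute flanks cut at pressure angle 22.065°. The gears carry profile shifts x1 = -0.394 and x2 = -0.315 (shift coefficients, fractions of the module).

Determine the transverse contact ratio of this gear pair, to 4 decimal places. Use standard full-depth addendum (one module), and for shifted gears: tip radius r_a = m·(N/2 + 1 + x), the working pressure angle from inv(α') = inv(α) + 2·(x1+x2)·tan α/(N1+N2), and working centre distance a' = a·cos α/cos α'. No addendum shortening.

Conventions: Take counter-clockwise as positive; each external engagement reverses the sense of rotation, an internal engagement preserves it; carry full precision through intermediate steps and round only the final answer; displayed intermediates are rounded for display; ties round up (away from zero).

class = single-mesh tooth geometry [involute pair 76T × 43T, m = 3.104]
base radii: r_b1 = 109.312993, r_b2 = 61.848141
tip radii: r_a1 = 119.833024, r_a2 = 68.862240
inv(α') = inv(22.065°) + 2·(-0.394-0.315)·tan α/(76+43) = 0.01540949  ⇒  α' = 20.21592°
a' = a·cos α / cos α' = 184.6880·cos 22.065°/cos 20.21592° = 182.397345
action lengths: √(r_a1²−r_b1²) = 49.098098, √(r_a2²−r_b2²) = 30.278963
base pitch p_b = π·m·cos α = 9.037287
CR = (49.098098 + 30.278963 − 182.397345·sin 20.21592°)/9.037287 = 1.808954
contact ratio ≈ 1.8090

1.8090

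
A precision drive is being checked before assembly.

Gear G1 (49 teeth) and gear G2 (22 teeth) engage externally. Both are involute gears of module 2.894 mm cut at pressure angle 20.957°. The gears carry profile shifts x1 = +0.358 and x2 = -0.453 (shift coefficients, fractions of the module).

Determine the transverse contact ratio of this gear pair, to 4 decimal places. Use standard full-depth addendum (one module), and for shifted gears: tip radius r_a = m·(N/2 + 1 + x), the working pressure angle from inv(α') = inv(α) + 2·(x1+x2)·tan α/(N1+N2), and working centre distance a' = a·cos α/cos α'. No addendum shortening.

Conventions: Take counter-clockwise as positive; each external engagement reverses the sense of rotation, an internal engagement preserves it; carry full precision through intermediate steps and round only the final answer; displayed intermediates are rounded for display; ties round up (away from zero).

1.6688

recognized (one external pair, fixed centres): single-mesh tooth geometry, m = 2.894, N1 = 49, N2 = 22
base radii: r_b1 = 66.212704, r_b2 = 29.728153
tip radii: r_a1 = 74.833052, r_a2 = 33.417018
inv(α') = inv(20.957°) + 2·(+0.358-0.453)·tan α/(49+22) = 0.01620962  ⇒  α' = 20.54801°
a' = a·cos α / cos α' = 102.7370·cos 20.957°/cos 20.54801° = 102.459492
action lengths: √(r_a1²−r_b1²) = 34.869235, √(r_a2²−r_b2²) = 15.262176
base pitch p_b = π·m·cos α = 8.490341
CR = (34.869235 + 15.262176 − 102.459492·sin 20.54801°)/8.490341 = 1.668830
contact ratio ≈ 1.6688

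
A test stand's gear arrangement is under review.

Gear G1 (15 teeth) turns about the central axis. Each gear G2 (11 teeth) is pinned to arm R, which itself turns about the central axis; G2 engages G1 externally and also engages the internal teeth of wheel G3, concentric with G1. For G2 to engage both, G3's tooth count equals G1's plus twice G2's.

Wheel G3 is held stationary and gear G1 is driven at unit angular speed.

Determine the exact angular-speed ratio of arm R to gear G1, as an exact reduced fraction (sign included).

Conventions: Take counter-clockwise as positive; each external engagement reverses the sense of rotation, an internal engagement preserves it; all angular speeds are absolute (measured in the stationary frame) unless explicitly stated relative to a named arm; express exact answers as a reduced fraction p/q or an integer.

class = planetary set [G3 = 15+2·11 = 37; Willis about the carrier]
ring teeth: 15 + 2·11 = 37
15(ω_sun−ω_arm) = −37(ω_ring−ω_arm),  ω_ring = 0, ω_sun = 1
15(1−ω_arm) = −37(0−ω_arm)  ⇒  52·ω_arm = 15  ⇒  ω_arm = 15/52
ω_out/ω_in = 15/52

15/52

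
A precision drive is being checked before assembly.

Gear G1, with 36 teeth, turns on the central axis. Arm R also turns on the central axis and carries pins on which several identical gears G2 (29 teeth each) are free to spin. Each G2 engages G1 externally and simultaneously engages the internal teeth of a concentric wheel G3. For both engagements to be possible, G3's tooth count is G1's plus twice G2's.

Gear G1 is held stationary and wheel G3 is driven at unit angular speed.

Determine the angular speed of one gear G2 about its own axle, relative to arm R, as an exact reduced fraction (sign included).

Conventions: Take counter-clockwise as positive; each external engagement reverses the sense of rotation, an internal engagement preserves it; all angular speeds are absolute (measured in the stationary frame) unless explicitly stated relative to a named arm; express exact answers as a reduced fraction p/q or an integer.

recognized (axles ride arm R): planetary set, 36/29/94 teeth
ring teeth: 36 + 2·29 = 94
36(ω_sun−ω_arm) = −94(ω_ring−ω_arm),  ω_sun = 0, ω_ring = 1
36(0−ω_arm) = −94(1−ω_arm)  ⇒  130·ω_arm = 94  ⇒  ω_arm = 47/65
sun–planet mesh: 36·(0−47/65) = −29·(ω_p−ω_arm)  ⇒  ω_p−ω_arm = 1692/1885
exact speed ratio = 1692/1885

1692/1885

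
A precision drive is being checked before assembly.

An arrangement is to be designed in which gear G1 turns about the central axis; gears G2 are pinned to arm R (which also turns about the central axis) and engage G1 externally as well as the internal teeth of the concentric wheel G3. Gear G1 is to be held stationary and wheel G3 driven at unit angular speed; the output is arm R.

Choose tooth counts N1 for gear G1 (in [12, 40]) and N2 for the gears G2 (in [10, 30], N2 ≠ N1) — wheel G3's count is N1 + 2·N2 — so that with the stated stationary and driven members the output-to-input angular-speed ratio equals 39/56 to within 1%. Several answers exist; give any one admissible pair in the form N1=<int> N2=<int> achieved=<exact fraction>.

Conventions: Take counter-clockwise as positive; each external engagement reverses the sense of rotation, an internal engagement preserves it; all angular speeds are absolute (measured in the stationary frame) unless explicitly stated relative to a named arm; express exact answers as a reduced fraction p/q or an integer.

N1=17 N2=11 achieved=39/56

class = planetary set [ratio 39/56 wanted; Willis about the carrier]
Willis with ω_sun = 0: ω_arm/ω_ring = N3/(N1+N3); set equal to 39/56  ⇒  N3/N1 = (39/56)/(1 − 39/56) = 39/17
N3 = N1 + 2·N2  ⇒  N2/N1 = (N3/N1 − 1)/2 = (39/17 − 1)/2 = 11/17
smallest multiple with N1 ≥ 12 and N2 ≥ 10: k = 1  ⇒  N1 = 1·17 = 17, N2 = 1·11 = 11 (N1 ≤ 40, N2 ≤ 30, N2 ≠ N1 ✓), N3 = 17 + 2·11 = 39
check: N3/(N1+N3) with N1 = 17, N3 = 39 gives 39/56; |achieved − target| = 0 ≤ 39/5600 ✓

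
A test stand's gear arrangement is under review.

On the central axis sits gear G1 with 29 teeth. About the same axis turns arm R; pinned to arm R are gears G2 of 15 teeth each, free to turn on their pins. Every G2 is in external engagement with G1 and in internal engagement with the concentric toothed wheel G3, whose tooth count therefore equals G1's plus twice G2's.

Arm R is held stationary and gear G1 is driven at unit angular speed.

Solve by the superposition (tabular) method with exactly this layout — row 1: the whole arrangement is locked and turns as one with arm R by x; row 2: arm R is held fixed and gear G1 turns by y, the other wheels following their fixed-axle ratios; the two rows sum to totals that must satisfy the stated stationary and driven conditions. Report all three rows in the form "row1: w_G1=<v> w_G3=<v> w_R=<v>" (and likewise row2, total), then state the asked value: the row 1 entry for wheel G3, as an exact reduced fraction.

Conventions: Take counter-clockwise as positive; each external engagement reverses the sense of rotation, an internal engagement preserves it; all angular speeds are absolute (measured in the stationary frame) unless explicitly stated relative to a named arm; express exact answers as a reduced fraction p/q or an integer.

row1: w_G1=0 w_G3=0 w_R=0
row2: w_G1=1 w_G3=-29/59 w_R=0
total: w_G1=1 w_G3=-29/59 w_R=0
asked value: 0

planetary set (29T centre, 15T on arm, 59T internal) — Willis relation
row 1 — lock + rotate with arm: ω_sun = ω_ring = ω_arm = x
row 2: sun turns y, ring = −(29/59)·y, arm 0
boundary: total ω_arm = x = 0 and total ω_sun = x + y = 1  ⇒  y = 1, x = 0
row 2 ring = −(29/59)·1 = -29/59
totals (row 1 + row 2): sun 0 + 1 = 1, ring 0 + (-29/59) = -29/59, arm 0 + 0 = 0
asked cell (row1, ring) = 0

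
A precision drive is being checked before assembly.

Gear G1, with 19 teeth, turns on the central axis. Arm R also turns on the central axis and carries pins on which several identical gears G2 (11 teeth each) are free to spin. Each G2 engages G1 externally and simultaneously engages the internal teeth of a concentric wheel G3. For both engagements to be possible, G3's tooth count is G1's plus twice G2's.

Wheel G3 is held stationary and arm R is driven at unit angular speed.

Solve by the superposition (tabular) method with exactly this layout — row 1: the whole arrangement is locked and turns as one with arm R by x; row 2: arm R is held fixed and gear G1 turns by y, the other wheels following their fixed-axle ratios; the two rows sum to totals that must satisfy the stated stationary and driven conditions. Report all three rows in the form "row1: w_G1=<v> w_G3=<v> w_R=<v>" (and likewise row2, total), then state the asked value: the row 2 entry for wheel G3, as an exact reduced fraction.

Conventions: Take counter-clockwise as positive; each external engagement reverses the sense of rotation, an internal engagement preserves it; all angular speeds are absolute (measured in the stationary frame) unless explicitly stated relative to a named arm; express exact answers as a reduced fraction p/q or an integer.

recognized (axles ride arm R): planetary set, 19/11/41 teeth
row 1 (train locked, turned with arm): all members turn x
row 2 (arm held, sun turns y): ω_ring = −(19/41)·y, ω_arm = 0
boundary: total ω_ring = x − (19/41)·y = 0 and total ω_arm = x = 1  ⇒  y = 41/19, x = 1
row 2 ring = −(19/41)·41/19 = -1
totals (row 1 + row 2): sun 1 + 41/19 = 60/19, ring 1 + (-1) = 0, arm 1 + 0 = 1
asked cell (row2, ring) = -1

row1: w_G1=1 w_G3=1 w_R=1
row2: w_G1=41/19 w_G3=-1 w_R=0
total: w_G1=60/19 w_G3=0 w_R=1
asked value: -1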